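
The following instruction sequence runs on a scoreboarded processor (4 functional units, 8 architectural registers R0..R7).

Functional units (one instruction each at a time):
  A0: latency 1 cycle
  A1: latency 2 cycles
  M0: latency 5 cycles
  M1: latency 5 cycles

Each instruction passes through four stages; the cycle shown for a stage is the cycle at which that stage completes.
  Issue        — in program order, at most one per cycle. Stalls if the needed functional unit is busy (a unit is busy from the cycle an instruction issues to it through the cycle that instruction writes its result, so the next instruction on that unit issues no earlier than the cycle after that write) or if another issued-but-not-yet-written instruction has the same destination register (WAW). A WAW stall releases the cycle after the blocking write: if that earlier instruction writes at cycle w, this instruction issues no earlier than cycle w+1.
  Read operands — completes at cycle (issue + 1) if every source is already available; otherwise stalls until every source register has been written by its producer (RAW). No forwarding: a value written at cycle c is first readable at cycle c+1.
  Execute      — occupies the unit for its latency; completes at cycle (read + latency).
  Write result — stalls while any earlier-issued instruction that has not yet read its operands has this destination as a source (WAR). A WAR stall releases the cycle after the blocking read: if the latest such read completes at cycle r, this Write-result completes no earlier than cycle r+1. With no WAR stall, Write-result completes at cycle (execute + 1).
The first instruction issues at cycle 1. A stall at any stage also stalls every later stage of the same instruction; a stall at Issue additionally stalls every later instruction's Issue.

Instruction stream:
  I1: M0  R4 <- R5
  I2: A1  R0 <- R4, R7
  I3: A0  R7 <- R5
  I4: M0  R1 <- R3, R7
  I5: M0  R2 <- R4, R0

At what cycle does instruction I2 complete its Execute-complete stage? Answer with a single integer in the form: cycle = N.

cycle = 11

[I1] 1/2/7/8
[I2] 2/9/11/12  (RAW R4: wait I1 write@8)
[I3] 3/4/5/10  (WAR R7: wait I2 read@9)
[I4] 9/11/16/17  (struct: M0 busy until I1 writes@8; RAW R7: wait I3 write@10)
[I5] 18/19/24/25  (struct: M0 busy until I4 writes@17)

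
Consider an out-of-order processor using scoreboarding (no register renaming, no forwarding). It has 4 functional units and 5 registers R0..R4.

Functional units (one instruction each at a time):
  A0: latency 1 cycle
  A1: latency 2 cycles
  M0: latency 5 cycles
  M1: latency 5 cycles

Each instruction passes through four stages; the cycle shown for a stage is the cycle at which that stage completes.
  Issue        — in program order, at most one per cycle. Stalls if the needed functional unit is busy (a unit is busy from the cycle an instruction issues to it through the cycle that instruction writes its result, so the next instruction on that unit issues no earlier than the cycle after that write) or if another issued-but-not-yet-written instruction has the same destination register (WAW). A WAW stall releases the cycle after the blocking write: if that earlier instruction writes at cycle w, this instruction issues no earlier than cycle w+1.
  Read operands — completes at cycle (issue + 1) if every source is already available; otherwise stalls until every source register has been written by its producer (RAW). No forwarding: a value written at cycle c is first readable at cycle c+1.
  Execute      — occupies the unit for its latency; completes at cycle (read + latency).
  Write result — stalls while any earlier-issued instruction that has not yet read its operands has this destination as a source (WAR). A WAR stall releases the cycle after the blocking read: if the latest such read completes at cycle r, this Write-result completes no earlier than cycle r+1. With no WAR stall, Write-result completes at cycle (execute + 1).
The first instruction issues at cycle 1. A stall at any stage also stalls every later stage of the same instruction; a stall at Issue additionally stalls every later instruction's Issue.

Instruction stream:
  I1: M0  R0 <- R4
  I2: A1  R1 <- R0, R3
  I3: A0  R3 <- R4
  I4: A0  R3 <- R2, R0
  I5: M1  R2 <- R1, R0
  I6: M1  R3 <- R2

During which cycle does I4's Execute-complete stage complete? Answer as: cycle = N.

cycle = 13

I1  is:1  ro:2  ex:7  wr:8
I2  is:2  ro:9  ex:11  wr:12  — RAW R0: wait I1 write@8
I3  is:3  ro:4  ex:5  wr:10  — WAR R3: wait I2 read@9
I4  is:11  ro:12  ex:13  wr:14  — struct: A0 busy until I3 writes@10
I5  is:12  ro:13  ex:18  wr:19
I6  is:20  ro:21  ex:26  wr:27  — struct: M1 busy until I5 writes@19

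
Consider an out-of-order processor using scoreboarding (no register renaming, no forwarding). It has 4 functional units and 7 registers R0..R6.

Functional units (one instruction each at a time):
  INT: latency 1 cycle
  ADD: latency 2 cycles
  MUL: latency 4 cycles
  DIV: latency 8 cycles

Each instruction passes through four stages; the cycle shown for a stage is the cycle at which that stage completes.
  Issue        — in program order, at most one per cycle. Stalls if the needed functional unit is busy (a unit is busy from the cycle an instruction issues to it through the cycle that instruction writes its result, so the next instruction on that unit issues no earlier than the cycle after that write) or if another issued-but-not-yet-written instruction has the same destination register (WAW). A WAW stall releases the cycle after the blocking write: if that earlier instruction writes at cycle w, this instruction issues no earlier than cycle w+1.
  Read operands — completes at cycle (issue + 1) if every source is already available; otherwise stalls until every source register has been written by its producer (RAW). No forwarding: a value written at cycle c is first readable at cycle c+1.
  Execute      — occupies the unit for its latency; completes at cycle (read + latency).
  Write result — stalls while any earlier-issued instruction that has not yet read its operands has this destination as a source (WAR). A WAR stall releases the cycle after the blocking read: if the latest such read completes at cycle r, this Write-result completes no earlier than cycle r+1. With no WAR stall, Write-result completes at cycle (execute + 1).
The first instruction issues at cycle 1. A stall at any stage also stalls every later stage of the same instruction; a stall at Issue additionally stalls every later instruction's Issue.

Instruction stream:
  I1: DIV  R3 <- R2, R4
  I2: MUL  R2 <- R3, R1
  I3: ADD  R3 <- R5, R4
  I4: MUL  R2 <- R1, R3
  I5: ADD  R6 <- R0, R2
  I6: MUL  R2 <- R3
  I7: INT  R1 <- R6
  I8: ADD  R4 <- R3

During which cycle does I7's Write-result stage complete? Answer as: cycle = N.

I1: IS=1 RO=2 EX=10 WR=11
I2: IS=2 RO=12 EX=16 WR=17  [RAW R3: wait I1 write@11]
I3: IS=12 RO=13 EX=15 WR=16  [WAW R3: wait I1 write@11]
I4: IS=18 RO=19 EX=23 WR=24  [struct: MUL busy until I2 writes@17]
I5: IS=19 RO=25 EX=27 WR=28  [RAW R2: wait I4 write@24]
I6: IS=25 RO=26 EX=30 WR=31  [struct: MUL busy until I4 writes@24]
I7: IS=26 RO=29 EX=30 WR=31  [RAW R6: wait I5 write@28]
I8: IS=29 RO=30 EX=32 WR=33  [struct: ADD busy until I5 writes@28]

cycle = 31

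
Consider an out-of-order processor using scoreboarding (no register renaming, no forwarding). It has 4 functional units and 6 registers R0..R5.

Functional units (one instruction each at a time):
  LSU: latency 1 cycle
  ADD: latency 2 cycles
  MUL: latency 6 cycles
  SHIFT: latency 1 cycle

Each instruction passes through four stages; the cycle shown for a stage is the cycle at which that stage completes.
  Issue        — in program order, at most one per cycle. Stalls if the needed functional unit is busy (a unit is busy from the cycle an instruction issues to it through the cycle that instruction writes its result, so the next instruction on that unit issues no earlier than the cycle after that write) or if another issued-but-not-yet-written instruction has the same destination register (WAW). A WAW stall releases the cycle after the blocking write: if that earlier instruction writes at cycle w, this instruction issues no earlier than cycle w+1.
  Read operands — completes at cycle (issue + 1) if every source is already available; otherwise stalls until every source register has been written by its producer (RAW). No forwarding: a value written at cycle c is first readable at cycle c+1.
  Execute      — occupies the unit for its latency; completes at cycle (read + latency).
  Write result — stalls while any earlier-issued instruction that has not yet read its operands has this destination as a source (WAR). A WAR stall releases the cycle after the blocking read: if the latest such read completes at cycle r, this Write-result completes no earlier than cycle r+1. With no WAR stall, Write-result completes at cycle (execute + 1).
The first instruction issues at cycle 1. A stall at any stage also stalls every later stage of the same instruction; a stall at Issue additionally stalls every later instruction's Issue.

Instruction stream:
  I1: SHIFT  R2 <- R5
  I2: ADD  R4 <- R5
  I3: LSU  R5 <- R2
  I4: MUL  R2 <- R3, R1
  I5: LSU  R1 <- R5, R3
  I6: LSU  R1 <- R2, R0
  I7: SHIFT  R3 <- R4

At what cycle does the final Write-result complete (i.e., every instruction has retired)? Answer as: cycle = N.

t=1  issue I1 (SHIFT)
t=2  I1 read-ops; issue I2 (ADD)
t=3  I1 finished on SHIFT; I2 read-ops; issue I3 (LSU)
t=4  I1→R2
t=5  I2 finished on ADD; I3 read-ops; issue I4 (MUL)
t=6  I2→R4; I3 finished on LSU; I4 read-ops
t=7  I3→R5
t=8  issue I5 (LSU)
t=9  I5 read-ops
t=10  I5 finished on LSU
t=11  I5→R1
t=12  I4 finished on MUL; issue I6 (LSU)
t=13  I4→R2; issue I7 (SHIFT)
t=14  I6 read-ops; I7 read-ops
t=15  I6 finished on LSU; I7 finished on SHIFT
t=16  I6→R1; I7→R3

cycle = 16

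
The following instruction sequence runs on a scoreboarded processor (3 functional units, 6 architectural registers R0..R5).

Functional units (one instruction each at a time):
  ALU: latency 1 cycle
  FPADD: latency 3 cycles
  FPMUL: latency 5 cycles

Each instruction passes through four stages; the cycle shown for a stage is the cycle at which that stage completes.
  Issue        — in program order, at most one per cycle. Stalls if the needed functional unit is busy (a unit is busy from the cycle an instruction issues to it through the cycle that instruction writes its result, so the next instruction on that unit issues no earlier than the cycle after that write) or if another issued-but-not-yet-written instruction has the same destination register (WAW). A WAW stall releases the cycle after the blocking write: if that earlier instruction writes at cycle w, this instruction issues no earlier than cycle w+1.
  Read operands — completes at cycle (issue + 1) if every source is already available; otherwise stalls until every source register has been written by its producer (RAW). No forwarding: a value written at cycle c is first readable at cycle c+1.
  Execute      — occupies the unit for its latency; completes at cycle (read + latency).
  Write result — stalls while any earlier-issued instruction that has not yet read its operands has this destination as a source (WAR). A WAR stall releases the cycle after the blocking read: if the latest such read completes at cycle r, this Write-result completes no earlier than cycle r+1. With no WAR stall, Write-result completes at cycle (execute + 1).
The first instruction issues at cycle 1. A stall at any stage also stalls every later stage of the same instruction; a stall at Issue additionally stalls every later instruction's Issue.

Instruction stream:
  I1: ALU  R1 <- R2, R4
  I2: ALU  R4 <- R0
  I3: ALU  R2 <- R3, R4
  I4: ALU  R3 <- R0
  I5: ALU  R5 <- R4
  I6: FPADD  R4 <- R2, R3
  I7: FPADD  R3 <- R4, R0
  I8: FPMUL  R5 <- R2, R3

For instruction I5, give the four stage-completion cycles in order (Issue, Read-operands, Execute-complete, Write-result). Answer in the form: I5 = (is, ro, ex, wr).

1) issue 1, read 2, done 3, write 4
2) issue 5, read 6, done 7, write 8  <struct: ALU busy until I1 writes@4>
3) issue 9, read 10, done 11, write 12  <struct: ALU busy until I2 writes@8>
4) issue 13, read 14, done 15, write 16  <struct: ALU busy until I3 writes@12>
5) issue 17, read 18, done 19, write 20  <struct: ALU busy until I4 writes@16>
6) issue 18, read 19, done 22, write 23
7) issue 24, read 25, done 28, write 29  <struct: FPADD busy until I6 writes@23>
8) issue 25, read 30, done 35, write 36  <RAW R3: wait I7 write@29>

I5 = (17, 18, 19, 20)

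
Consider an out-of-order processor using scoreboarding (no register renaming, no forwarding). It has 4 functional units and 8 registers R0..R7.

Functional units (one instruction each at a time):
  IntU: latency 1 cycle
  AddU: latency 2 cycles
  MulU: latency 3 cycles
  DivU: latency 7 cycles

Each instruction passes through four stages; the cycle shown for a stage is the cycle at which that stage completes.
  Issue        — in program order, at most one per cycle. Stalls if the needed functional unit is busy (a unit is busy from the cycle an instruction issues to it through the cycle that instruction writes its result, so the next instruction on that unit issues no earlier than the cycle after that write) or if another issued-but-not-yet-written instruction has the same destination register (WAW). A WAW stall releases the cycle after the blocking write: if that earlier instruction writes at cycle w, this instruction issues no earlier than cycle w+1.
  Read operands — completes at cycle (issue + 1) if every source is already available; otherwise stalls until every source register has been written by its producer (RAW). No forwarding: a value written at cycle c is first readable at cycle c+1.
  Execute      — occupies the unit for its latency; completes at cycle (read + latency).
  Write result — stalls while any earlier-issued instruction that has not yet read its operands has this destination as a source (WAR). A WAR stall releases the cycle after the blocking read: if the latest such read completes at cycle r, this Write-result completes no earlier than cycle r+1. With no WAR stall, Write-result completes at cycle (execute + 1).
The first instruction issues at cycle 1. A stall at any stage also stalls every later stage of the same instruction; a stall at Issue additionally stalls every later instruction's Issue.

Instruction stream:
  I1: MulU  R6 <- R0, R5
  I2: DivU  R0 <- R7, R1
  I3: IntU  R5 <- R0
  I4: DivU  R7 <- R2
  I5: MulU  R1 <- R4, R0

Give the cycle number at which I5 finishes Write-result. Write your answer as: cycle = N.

1) issue 1, read 2, done 5, write 6
2) issue 2, read 3, done 10, write 11
3) issue 3, read 12, done 13, write 14  <RAW R0: wait I2 write@11>
4) issue 12, read 13, done 20, write 21  <struct: DivU busy until I2 writes@11>
5) issue 13, read 14, done 17, write 18

cycle = 18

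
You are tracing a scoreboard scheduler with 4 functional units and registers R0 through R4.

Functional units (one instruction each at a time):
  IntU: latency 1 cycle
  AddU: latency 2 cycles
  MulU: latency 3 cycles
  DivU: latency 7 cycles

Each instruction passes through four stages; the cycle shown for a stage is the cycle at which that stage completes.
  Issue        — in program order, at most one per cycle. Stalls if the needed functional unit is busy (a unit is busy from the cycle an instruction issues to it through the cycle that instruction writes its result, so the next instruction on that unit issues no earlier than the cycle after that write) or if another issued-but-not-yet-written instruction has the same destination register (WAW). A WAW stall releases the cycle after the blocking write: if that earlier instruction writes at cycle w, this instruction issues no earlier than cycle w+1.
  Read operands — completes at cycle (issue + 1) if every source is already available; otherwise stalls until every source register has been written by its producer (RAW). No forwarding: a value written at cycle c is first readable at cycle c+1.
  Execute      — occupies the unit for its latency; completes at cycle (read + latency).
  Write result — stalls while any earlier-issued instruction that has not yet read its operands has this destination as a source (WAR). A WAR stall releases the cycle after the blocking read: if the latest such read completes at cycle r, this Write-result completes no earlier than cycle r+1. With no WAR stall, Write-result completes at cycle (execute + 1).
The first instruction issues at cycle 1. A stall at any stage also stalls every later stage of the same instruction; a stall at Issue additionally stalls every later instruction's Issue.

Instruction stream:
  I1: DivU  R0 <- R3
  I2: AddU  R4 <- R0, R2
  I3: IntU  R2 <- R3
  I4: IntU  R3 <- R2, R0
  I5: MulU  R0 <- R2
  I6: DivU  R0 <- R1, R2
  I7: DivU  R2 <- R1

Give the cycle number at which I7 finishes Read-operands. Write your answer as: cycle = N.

cycle = 31

I1 -> (1, 2, 9, 10)
I2 -> (2, 11, 13, 14)  // RAW R0: wait I1 write@10
I3 -> (3, 4, 5, 12)  // WAR R2: wait I2 read@11
I4 -> (13, 14, 15, 16)  // struct: IntU busy until I3 writes@12
I5 -> (14, 15, 18, 19)
I6 -> (20, 21, 28, 29)  // WAW R0: wait I5 write@19
I7 -> (30, 31, 38, 39)  // struct: DivU busy until I6 writes@29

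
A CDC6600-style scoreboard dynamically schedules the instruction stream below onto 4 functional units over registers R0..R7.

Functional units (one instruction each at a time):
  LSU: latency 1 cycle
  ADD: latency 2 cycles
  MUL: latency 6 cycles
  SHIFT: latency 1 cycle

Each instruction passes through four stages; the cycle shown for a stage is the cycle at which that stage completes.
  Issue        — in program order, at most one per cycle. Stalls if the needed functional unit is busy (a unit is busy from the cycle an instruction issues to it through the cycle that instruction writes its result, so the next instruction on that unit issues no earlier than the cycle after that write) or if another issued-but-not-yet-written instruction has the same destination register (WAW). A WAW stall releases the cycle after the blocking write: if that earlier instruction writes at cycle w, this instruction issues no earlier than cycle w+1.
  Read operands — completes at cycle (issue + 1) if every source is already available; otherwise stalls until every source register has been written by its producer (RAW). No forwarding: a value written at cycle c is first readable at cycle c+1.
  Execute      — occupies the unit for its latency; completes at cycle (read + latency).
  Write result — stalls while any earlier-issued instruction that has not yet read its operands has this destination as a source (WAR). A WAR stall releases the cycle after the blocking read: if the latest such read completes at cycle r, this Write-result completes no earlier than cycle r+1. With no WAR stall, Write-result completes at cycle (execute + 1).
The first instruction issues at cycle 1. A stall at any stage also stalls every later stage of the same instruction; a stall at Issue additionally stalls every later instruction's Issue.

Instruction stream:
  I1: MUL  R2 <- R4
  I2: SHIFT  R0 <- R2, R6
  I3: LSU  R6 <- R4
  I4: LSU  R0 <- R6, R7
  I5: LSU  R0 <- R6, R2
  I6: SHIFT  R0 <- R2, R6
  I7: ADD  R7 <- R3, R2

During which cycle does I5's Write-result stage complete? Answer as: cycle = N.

c1: issue I1 (MUL)
c2: I1 read-ops; issue I2 (SHIFT)
c3: issue I3 (LSU)
c4: I3 read-ops
c5: I3 finished on LSU
c8: I1 finished on MUL
c9: I1→R2
c10: I2 read-ops
c11: I2 finished on SHIFT; I3→R6
c12: I2→R0
c13: issue I4 (LSU)
c14: I4 read-ops
c15: I4 finished on LSU
c16: I4→R0
c17: issue I5 (LSU)
c18: I5 read-ops
c19: I5 finished on LSU
c20: I5→R0
c21: issue I6 (SHIFT)
c22: I6 read-ops; issue I7 (ADD)
c23: I6 finished on SHIFT; I7 read-ops
c24: I6→R0
c25: I7 finished on ADD
c26: I7→R7

cycle = 20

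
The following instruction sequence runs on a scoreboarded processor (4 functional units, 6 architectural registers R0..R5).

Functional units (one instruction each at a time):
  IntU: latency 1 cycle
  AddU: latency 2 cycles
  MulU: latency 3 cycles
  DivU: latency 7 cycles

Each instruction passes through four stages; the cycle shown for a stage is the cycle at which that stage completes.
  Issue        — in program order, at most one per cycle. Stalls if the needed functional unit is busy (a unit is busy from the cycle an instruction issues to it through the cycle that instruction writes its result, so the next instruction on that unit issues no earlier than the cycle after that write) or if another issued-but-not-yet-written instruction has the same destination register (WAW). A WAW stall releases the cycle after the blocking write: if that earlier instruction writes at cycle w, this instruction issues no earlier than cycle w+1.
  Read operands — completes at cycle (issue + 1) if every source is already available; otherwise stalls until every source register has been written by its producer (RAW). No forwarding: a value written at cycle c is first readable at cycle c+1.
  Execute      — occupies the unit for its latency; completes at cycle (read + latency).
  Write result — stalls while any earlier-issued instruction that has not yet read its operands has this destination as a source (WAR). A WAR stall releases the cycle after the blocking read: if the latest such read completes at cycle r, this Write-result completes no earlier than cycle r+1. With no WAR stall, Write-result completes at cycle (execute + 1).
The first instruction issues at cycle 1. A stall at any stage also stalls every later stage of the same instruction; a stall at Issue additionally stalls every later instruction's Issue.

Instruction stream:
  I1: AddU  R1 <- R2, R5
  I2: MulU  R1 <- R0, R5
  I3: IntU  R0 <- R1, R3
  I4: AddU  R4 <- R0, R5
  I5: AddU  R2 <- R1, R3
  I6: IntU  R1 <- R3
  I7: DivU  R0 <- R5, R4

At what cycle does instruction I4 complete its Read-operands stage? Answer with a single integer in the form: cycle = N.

cycle 1: I1→AddU
cycle 2: I1 RO
cycle 4: I1 EX
cycle 5: I1 WR R1
cycle 6: I2→MulU
cycle 7: I2 RO, I3→IntU
cycle 8: I4→AddU
cycle 10: I2 EX
cycle 11: I2 WR R1
cycle 12: I3 RO
cycle 13: I3 EX
cycle 14: I3 WR R0
cycle 15: I4 RO
cycle 17: I4 EX
cycle 18: I4 WR R4
cycle 19: I5→AddU
cycle 20: I5 RO, I6→IntU
cycle 21: I6 RO, I7→DivU
cycle 22: I5 EX, I6 EX, I7 RO
cycle 23: I5 WR R2, I6 WR R1
cycle 29: I7 EX
cycle 30: I7 WR R0

cycle = 15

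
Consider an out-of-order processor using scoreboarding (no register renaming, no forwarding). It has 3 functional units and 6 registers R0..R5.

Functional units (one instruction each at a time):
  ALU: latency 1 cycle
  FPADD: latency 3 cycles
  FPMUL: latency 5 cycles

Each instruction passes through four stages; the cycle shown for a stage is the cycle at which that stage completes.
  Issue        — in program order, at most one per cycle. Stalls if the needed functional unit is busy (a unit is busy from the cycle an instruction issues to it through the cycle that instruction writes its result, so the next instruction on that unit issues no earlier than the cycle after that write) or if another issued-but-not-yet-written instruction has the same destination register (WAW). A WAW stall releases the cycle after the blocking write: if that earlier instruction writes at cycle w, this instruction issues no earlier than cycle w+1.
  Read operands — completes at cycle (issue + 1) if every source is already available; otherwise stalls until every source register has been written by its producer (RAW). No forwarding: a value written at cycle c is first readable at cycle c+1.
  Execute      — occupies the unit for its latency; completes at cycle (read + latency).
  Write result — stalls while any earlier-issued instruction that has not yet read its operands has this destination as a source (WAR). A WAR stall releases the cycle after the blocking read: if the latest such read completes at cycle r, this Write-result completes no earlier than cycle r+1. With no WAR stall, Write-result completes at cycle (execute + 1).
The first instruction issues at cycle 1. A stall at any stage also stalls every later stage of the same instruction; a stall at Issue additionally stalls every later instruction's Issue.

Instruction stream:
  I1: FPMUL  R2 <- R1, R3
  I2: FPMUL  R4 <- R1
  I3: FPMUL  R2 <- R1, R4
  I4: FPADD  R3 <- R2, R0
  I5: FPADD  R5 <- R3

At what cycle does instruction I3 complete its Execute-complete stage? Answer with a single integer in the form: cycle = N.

I1 -> (1, 2, 7, 8)
I2 -> (9, 10, 15, 16)  // struct: FPMUL busy until I1 writes@8
I3 -> (17, 18, 23, 24)  // struct: FPMUL busy until I2 writes@16
I4 -> (18, 25, 28, 29)  // RAW R2: wait I3 write@24
I5 -> (30, 31, 34, 35)  // struct: FPADD busy until I4 writes@29

cycle = 23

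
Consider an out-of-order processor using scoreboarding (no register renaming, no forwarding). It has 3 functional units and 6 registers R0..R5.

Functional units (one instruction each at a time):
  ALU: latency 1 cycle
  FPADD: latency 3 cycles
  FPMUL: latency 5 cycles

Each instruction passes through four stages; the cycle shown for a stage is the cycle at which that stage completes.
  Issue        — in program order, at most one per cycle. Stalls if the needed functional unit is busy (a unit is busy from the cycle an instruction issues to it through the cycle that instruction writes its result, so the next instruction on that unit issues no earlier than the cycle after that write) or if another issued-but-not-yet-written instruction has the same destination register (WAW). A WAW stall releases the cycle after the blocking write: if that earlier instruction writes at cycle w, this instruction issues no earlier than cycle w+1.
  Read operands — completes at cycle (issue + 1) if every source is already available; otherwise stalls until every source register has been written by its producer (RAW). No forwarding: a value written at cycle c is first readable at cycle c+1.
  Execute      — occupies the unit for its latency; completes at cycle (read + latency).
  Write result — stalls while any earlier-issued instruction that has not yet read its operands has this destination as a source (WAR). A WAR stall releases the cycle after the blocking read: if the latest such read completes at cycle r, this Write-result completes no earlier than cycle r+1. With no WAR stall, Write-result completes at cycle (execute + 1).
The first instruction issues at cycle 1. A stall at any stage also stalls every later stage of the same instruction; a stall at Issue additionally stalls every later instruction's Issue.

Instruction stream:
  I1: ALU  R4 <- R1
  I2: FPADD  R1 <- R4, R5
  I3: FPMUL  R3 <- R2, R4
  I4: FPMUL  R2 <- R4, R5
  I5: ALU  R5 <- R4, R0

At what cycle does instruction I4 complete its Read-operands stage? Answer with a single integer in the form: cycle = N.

cycle = 13

c1: I1 dispatched to ALU
c2: I1 operands ready; I2 dispatched to FPADD
c3: I1 complete; I3 dispatched to FPMUL
c4: R4←I1
c5: I2 operands ready; I3 operands ready
c8: I2 complete
c9: R1←I2
c10: I3 complete
c11: R3←I3
c12: I4 dispatched to FPMUL
c13: I4 operands ready; I5 dispatched to ALU
c14: I5 operands ready
c15: I5 complete
c16: R5←I5
c18: I4 complete
c19: R2←I4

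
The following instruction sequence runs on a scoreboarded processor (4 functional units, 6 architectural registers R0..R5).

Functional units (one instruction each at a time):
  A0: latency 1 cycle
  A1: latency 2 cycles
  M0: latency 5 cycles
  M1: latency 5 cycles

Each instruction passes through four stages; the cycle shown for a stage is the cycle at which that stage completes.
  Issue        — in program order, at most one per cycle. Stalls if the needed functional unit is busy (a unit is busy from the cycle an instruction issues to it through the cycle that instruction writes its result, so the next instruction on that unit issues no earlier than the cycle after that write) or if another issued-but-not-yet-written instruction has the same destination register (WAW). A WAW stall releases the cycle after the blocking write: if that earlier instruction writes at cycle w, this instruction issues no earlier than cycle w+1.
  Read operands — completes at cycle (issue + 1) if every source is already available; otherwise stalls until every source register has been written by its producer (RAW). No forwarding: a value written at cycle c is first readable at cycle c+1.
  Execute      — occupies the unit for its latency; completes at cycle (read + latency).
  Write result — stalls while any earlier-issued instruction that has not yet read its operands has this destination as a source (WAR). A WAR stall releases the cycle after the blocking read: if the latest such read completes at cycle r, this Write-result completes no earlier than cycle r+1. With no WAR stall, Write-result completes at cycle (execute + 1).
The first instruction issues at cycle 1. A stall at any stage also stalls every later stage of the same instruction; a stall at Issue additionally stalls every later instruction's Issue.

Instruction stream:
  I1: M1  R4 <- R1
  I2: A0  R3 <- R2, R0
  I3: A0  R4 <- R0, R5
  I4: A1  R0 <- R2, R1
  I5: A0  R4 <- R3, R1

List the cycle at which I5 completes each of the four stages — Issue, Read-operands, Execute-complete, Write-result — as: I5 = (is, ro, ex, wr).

I5 = (13, 14, 15, 16)

cycle 1: I1 dispatched to M1
cycle 2: I1 operands ready | I2 dispatched to A0
cycle 3: I2 operands ready
cycle 4: I2 complete
cycle 5: R3←I2
cycle 7: I1 complete
cycle 8: R4←I1
cycle 9: I3 dispatched to A0
cycle 10: I3 operands ready | I4 dispatched to A1
cycle 11: I3 complete | I4 operands ready
cycle 12: R4←I3
cycle 13: I4 complete | I5 dispatched to A0
cycle 14: R0←I4 | I5 operands ready
cycle 15: I5 complete
cycle 16: R4←I5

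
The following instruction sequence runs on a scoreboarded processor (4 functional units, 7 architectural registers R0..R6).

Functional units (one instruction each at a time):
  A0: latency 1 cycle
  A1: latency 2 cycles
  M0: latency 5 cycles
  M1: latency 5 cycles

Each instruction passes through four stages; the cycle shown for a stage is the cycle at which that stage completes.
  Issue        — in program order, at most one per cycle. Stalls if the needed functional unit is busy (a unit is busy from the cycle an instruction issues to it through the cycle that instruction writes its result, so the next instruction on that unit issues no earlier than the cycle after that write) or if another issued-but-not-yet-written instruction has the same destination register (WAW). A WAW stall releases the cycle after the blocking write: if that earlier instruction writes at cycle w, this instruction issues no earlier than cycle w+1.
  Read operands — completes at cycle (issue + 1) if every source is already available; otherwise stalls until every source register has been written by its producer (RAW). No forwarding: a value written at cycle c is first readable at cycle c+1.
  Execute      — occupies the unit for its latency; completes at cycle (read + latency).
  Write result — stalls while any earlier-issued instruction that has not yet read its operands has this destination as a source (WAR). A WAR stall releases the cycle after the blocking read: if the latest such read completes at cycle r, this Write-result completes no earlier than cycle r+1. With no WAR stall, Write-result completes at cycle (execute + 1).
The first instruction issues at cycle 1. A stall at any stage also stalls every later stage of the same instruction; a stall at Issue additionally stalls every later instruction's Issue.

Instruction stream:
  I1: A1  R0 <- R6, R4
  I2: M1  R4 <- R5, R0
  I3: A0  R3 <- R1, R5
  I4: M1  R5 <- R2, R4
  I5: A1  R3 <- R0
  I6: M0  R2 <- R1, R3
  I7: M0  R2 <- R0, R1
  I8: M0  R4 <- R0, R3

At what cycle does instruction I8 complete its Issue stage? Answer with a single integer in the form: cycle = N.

I1 -> (1, 2, 4, 5)
I2 -> (2, 6, 11, 12)  // RAW R0: wait I1 write@5
I3 -> (3, 4, 5, 6)
I4 -> (13, 14, 19, 20)  // struct: M1 busy until I2 writes@12
I5 -> (14, 15, 17, 18)
I6 -> (15, 19, 24, 25)  // RAW R3: wait I5 write@18
I7 -> (26, 27, 32, 33)  // struct: M0 busy until I6 writes@25
I8 -> (34, 35, 40, 41)  // struct: M0 busy until I7 writes@33

cycle = 34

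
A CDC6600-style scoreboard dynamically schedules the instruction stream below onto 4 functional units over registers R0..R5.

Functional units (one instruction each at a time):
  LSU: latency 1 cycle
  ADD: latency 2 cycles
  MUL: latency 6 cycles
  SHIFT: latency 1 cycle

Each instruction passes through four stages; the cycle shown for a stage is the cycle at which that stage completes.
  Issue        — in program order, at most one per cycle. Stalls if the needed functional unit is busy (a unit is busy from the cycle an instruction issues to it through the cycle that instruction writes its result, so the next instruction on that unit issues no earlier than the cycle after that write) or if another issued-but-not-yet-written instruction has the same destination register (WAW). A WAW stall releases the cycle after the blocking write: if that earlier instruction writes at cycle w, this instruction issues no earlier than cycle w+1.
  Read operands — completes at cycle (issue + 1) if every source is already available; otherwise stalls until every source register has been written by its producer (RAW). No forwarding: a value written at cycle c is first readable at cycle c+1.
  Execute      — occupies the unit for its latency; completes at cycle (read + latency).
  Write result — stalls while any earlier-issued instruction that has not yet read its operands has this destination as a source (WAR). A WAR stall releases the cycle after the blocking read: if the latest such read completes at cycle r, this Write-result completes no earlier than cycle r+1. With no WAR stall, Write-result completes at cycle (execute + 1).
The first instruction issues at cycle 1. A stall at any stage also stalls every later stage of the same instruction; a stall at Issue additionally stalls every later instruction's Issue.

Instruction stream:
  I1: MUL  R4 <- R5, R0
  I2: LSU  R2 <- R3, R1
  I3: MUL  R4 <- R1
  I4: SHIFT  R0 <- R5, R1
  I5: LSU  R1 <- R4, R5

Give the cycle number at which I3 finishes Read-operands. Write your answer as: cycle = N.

[1] I1 issues→MUL
[2] I1 reads; I2 issues→LSU
[3] I2 reads
[4] I2 exec-done
[5] I2 writes R2
[8] I1 exec-done
[9] I1 writes R4
[10] I3 issues→MUL
[11] I3 reads; I4 issues→SHIFT
[12] I4 reads; I5 issues→LSU
[13] I4 exec-done
[14] I4 writes R0
[17] I3 exec-done
[18] I3 writes R4
[19] I5 reads
[20] I5 exec-done
[21] I5 writes R1

cycle = 11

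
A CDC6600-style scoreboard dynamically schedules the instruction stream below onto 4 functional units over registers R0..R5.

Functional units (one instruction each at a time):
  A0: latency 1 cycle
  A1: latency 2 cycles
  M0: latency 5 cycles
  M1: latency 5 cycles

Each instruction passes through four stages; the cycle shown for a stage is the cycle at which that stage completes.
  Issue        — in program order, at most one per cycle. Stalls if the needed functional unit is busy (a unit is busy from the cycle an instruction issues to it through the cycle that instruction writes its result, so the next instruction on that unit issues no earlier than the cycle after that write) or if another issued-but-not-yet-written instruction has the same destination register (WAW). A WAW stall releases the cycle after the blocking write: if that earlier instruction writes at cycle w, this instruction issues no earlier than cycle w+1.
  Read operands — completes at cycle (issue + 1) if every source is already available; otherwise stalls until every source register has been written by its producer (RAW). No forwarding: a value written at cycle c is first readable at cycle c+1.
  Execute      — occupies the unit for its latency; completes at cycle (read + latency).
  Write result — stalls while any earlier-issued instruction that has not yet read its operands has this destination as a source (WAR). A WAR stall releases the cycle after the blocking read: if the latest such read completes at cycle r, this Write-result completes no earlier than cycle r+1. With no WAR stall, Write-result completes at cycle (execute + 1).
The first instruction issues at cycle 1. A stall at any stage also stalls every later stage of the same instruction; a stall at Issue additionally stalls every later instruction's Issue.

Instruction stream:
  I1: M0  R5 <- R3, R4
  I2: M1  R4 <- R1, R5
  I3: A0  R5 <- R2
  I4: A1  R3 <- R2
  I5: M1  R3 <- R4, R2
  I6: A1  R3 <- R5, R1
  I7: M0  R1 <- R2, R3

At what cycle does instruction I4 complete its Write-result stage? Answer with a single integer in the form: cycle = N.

t=1  issue I1 (M0)
t=2  I1 read-ops | issue I2 (M1)
t=7  I1 finished on M0
t=8  I1→R5
t=9  I2 read-ops | issue I3 (A0)
t=10  I3 read-ops | issue I4 (A1)
t=11  I3 finished on A0 | I4 read-ops
t=12  I3→R5
t=13  I4 finished on A1
t=14  I2 finished on M1 | I4→R3
t=15  I2→R4
t=16  issue I5 (M1)
t=17  I5 read-ops
t=22  I5 finished on M1
t=23  I5→R3
t=24  issue I6 (A1)
t=25  I6 read-ops | issue I7 (M0)
t=27  I6 finished on A1
t=28  I6→R3
t=29  I7 read-ops
t=34  I7 finished on M0
t=35  I7→R1

cycle = 14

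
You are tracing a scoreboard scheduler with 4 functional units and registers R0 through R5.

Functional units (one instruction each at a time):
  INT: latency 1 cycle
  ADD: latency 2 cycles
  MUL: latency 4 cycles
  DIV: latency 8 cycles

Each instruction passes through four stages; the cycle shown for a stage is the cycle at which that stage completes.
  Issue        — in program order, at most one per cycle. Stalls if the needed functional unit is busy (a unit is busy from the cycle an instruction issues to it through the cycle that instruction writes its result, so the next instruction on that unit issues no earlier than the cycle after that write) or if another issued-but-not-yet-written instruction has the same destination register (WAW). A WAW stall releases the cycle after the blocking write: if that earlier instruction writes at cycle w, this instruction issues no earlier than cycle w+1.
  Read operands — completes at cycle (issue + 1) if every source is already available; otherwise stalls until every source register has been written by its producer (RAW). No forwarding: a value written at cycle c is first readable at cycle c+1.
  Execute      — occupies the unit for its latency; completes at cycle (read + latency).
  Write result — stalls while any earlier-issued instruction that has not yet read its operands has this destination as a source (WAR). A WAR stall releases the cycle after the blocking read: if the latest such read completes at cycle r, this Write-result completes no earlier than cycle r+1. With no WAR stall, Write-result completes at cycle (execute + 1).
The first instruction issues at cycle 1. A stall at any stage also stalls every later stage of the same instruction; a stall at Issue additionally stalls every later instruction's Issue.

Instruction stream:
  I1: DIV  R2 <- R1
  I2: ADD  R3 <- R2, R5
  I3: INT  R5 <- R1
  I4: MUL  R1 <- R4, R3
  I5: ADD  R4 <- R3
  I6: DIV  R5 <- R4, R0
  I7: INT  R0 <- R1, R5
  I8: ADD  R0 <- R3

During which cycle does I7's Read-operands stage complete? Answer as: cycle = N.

  I1 | 1 | 2 | 10 | 11
  I2 | 2 | 12 | 14 | 15   RAW R2: wait I1 write@11
  I3 | 3 | 4 | 5 | 13   WAR R5: wait I2 read@12
  I4 | 4 | 16 | 20 | 21   RAW R3: wait I2 write@15
  I5 | 16 | 17 | 19 | 20   struct: ADD busy until I2 writes@15
  I6 | 17 | 21 | 29 | 30   RAW R4: wait I5 write@20
  I7 | 18 | 31 | 32 | 33   RAW R5: wait I6 write@30
  I8 | 34 | 35 | 37 | 38   WAW R0: wait I7 write@33

cycle = 31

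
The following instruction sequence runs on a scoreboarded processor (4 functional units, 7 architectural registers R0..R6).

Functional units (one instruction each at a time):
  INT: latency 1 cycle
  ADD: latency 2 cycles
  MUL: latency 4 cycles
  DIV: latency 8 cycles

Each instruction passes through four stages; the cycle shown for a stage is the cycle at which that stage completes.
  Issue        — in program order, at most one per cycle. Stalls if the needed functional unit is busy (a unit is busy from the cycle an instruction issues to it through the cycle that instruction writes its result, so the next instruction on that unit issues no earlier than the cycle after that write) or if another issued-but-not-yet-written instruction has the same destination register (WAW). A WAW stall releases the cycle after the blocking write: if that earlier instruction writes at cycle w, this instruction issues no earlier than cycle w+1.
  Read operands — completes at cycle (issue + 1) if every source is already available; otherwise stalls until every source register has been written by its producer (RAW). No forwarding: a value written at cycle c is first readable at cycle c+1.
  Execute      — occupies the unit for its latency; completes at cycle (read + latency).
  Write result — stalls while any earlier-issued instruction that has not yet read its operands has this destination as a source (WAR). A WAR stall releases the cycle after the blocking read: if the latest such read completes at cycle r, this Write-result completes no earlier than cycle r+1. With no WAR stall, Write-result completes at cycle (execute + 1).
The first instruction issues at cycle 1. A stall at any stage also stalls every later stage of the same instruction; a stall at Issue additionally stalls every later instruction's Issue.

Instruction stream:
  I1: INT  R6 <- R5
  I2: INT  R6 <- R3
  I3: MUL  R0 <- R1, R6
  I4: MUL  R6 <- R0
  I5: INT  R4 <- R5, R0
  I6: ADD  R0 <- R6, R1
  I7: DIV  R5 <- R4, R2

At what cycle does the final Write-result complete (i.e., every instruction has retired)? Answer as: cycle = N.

cycle = 29

[I1] 1/2/3/4
[I2] 5/6/7/8  (struct: INT busy until I1 writes@4)
[I3] 6/9/13/14  (RAW R6: wait I2 write@8)
[I4] 15/16/20/21  (struct: MUL busy until I3 writes@14)
[I5] 16/17/18/19
[I6] 17/22/24/25  (RAW R6: wait I4 write@21)
[I7] 18/20/28/29  (RAW R4: wait I5 write@19)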